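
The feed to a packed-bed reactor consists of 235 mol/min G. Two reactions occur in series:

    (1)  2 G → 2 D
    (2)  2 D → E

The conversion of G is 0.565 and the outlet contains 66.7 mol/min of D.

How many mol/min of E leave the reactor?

33 mol/min

Conversion of G: G consumed = 2ξ₁ = 0.565 × 235 → ξ₁ = 66.39 mol/min.
D balance: n_D = 0 + 2ξ₁ − 2ξ₂ = 66.7 → ξ₂ = (2·66.39 − 66.7)/2 = 33.04 mol/min.
Outlet amounts (n = n₀ + Σ ν·ξ):
  G: 235 − 2(66.39) = 102.2
  D: 0 + 2(66.39) − 2(33.04) = 66.7
  E: 0 + 1(33.04) = 33.04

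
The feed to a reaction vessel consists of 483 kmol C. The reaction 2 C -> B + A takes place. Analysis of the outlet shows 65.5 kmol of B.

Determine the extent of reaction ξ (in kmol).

For B: n = n₀ + 1ξ → 65.5 = 0 + 1ξ, giving ξ = 65.5 kmol.
Outlet amounts (n = n₀ + ν ξ):
  C: 483 − 2(65.5) = 352
  B: 0 + 1(65.5) = 65.5
  A: 0 + 1(65.5) = 65.5

ξ = 65.5 kmol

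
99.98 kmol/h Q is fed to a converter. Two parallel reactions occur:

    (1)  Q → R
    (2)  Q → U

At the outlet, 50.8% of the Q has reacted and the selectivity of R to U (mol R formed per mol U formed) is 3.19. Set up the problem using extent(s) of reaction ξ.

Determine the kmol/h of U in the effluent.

12.1 kmol/h

Conversion of Q: Q consumed = 0.508 × 99.98 = 50.79 kmol/h = 1ξ₁ + 1ξ₂.
Selectivity: 1ξ₁ / (1ξ₂) = 3.19 → ξ₁ = 3.19 ξ₂.
Substitute: (1·3.19 + 1) ξ₂ = 50.79 → ξ₂ = 12.12 kmol/h, ξ₁ = 38.67 kmol/h.
Outlet amounts (n = n₀ + Σ ν·ξ):
  Q: 99.98 − 1(38.67) − 1(12.12) = 49.19
  R: 0 + 1(38.67) = 38.67
  U: 0 + 1(12.12) = 12.12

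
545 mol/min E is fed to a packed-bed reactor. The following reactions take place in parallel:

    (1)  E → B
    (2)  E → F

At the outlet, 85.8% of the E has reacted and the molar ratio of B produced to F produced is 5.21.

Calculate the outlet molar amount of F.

75.3 mol/min

Conversion of E: E consumed = 0.858 × 545 = 467.6 mol/min = 1ξ₁ + 1ξ₂.
Selectivity: 1ξ₁ / (1ξ₂) = 5.21 → ξ₁ = 5.21 ξ₂.
Substitute: (1·5.21 + 1) ξ₂ = 467.6 → ξ₂ = 75.3 mol/min, ξ₁ = 392.3 mol/min.
Outlet amounts (n = n₀ + Σ ν·ξ):
  E: 545 − 1(392.3) − 1(75.3) = 77.39
  B: 0 + 1(392.3) = 392.3
  F: 0 + 1(75.3) = 75.3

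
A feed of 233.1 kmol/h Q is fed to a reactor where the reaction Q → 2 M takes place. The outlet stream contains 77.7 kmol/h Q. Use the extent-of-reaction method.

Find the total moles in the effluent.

For Q: n = n₀ − 1ξ → 77.7 = 233.1 − 1ξ, giving ξ = 155.4 kmol/h.
Outlet amounts (n = n₀ + ν ξ):
  Q: 233.1 − 1(155.4) = 77.7
  M: 0 + 2(155.4) = 310.8
Total out = 77.7 + 310.8 = 388.5 kmol/h.

388 kmol/h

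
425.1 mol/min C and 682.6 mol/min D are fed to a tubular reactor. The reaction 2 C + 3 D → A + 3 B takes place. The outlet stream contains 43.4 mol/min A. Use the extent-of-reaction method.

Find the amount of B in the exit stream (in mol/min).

130 mol/min

For A: n = n₀ + 1ξ → 43.4 = 0 + 1ξ, giving ξ = 43.4 mol/min.
Outlet amounts (n = n₀ + ν ξ):
  C: 425.1 − 2(43.4) = 338.3
  D: 682.6 − 3(43.4) = 552.4
  A: 0 + 1(43.4) = 43.4
  B: 0 + 3(43.4) = 130.2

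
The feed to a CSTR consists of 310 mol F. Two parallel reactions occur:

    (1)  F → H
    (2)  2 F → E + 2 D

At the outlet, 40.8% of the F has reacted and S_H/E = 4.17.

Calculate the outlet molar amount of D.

Conversion of F: F consumed = 0.408 × 310 = 126.5 mol = 1ξ₁ + 2ξ₂.
Selectivity: 1ξ₁ / (1ξ₂) = 4.17 → ξ₁ = 4.17 ξ₂.
Substitute: (1·4.17 + 2) ξ₂ = 126.5 → ξ₂ = 20.5 mol, ξ₁ = 85.48 mol.
Outlet amounts (n = n₀ + Σ ν·ξ):
  F: 310 − 1(85.48) − 2(20.5) = 183.5
  H: 0 + 1(85.48) = 85.48
  E: 0 + 1(20.5) = 20.5
  D: 0 + 2(20.5) = 41

41 mol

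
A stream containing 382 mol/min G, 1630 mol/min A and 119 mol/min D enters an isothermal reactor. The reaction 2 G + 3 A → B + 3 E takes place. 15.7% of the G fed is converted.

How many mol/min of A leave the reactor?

G reacted = 0.157 × 382 = 59.97 mol/min; ν_G = −2, so ξ = 59.97/2 = 29.99 mol/min.
Outlet amounts (n = n₀ + ν ξ):
  G: 382 − 2(29.99) = 322
  A: 1630 − 3(29.99) = 1540
  B: 0 + 1(29.99) = 29.99
  E: 0 + 3(29.99) = 89.96
  D: 119 (inert)

1540 mol/min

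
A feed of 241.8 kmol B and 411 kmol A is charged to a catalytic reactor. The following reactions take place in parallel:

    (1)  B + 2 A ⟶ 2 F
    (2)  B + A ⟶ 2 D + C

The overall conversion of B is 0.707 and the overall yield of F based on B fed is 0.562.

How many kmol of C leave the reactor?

Yield of F: 2ξ₁ / 241.8 = 0.562 → ξ₁ = 67.95 kmol.
Conversion of B: 1ξ₁ + 1ξ₂ = 0.707 × 241.8 = 171 → ξ₂ = 103 kmol.
Outlet amounts (n = n₀ + Σ ν·ξ):
  B: 241.8 − 1(67.95) − 1(103) = 70.85
  A: 411 − 2(67.95) − 1(103) = 172.1
  F: 0 + 2(67.95) = 135.9
  D: 0 + 2(103) = 206
  C: 0 + 1(103) = 103

103 kmol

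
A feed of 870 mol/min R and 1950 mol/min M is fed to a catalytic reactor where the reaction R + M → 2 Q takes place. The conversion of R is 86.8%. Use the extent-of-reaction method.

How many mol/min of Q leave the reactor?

R reacted = 0.868 × 870 = 755.2 mol/min; ν_R = −1, so ξ = 755.2/1 = 755.2 mol/min.
Outlet amounts (n = n₀ + ν ξ):
  R: 870 − 1(755.2) = 114.8
  M: 1950 − 1(755.2) = 1195
  Q: 0 + 2(755.2) = 1510

1510 mol/min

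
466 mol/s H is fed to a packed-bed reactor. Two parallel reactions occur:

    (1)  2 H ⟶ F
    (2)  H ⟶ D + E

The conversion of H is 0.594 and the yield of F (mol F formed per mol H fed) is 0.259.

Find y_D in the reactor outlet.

Yield of F: 1ξ₁ / 466 = 0.259 → ξ₁ = 120.7 mol/s.
Conversion of H: 2ξ₁ + 1ξ₂ = 0.594 × 466 = 276.8 → ξ₂ = 35.42 mol/s.
Outlet amounts (n = n₀ + Σ ν·ξ):
  H: 466 − 2(120.7) − 1(35.42) = 189.2
  F: 0 + 1(120.7) = 120.7
  D: 0 + 1(35.42) = 35.42
  E: 0 + 1(35.42) = 35.42
Total out = 380.7 mol/s; y_D = 35.42 / 380.7 = 0.09302.

0.093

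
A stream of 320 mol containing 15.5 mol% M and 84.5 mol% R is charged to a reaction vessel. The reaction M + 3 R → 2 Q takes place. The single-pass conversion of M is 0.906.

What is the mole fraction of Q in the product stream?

0.391

M reacted = 0.906 × 49.6 = 44.94 mol; ν_M = −1, so ξ = 44.94/1 = 44.94 mol.
Outlet amounts (n = n₀ + ν ξ):
  M: 49.6 − 1(44.94) = 4.662
  R: 270.4 − 3(44.94) = 135.6
  Q: 0 + 2(44.94) = 89.88
Total out = 230.1 mol; y_Q = 89.88 / 230.1 = 0.3905.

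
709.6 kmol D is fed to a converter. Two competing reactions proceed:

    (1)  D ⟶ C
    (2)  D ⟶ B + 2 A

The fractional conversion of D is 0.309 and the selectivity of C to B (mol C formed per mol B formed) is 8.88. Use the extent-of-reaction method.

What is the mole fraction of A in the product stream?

0.0589

Conversion of D: D consumed = 0.309 × 709.6 = 219.3 kmol = 1ξ₁ + 1ξ₂.
Selectivity: 1ξ₁ / (1ξ₂) = 8.88 → ξ₁ = 8.88 ξ₂.
Substitute: (1·8.88 + 1) ξ₂ = 219.3 → ξ₂ = 22.19 kmol, ξ₁ = 197.1 kmol.
Outlet amounts (n = n₀ + Σ ν·ξ):
  D: 709.6 − 1(197.1) − 1(22.19) = 490.3
  C: 0 + 1(197.1) = 197.1
  B: 0 + 1(22.19) = 22.19
  A: 0 + 2(22.19) = 44.39
Total out = 754 kmol; y_A = 44.39 / 754 = 0.05887.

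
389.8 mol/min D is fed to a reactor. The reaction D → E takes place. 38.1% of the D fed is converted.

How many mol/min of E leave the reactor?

D reacted = 0.381 × 389.8 = 148.5 mol/min; ν_D = −1, so ξ = 148.5/1 = 148.5 mol/min.
Outlet amounts (n = n₀ + ν ξ):
  D: 389.8 − 1(148.5) = 241.3
  E: 0 + 1(148.5) = 148.5

149 mol/min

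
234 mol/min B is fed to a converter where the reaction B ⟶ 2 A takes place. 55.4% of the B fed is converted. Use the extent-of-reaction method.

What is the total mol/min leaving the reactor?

364 mol/min

B reacted = 0.554 × 234 = 129.6 mol/min; ν_B = −1, so ξ = 129.6/1 = 129.6 mol/min.
Outlet amounts (n = n₀ + ν ξ):
  B: 234 − 1(129.6) = 104.4
  A: 0 + 2(129.6) = 259.3
Total out = 104.4 + 259.3 = 363.6 mol/min.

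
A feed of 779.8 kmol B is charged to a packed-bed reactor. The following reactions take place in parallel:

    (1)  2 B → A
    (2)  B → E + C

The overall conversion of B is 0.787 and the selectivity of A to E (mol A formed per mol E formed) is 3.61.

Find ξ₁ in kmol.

ξ₁ = 270 kmol

Conversion of B: B consumed = 0.787 × 779.8 = 613.7 kmol = 2ξ₁ + 1ξ₂.
Selectivity: 1ξ₁ / (1ξ₂) = 3.61 → ξ₁ = 3.61 ξ₂.
Substitute: (2·3.61 + 1) ξ₂ = 613.7 → ξ₂ = 74.66 kmol, ξ₁ = 269.5 kmol.
Outlet amounts (n = n₀ + Σ ν·ξ):
  B: 779.8 − 2(269.5) − 1(74.66) = 166.1
  A: 0 + 1(269.5) = 269.5
  E: 0 + 1(74.66) = 74.66
  C: 0 + 1(74.66) = 74.66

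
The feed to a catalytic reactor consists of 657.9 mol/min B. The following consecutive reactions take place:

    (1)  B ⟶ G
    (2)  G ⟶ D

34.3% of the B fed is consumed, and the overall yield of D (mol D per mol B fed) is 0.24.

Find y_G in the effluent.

Conversion of B: B consumed = 1ξ₁ = 0.343 × 657.9 → ξ₁ = 225.7 mol/min.
Yield of D: 1ξ₂ / 657.9 = 0.24 → ξ₂ = 157.9 mol/min.
Outlet amounts (n = n₀ + Σ ν·ξ):
  B: 657.9 − 1(225.7) = 432.2
  G: 0 + 1(225.7) − 1(157.9) = 67.76
  D: 0 + 1(157.9) = 157.9
Total out = 657.9 mol/min; y_G = 67.76 / 657.9 = 0.103.

0.103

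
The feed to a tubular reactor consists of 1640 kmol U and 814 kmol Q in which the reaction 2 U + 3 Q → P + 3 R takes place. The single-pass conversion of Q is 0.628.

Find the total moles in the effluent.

2280 kmol

Q reacted = 0.628 × 814 = 511.2 kmol; ν_Q = −3, so ξ = 511.2/3 = 170.4 kmol.
Outlet amounts (n = n₀ + ν ξ):
  U: 1640 − 2(170.4) = 1299
  Q: 814 − 3(170.4) = 302.8
  P: 0 + 1(170.4) = 170.4
  R: 0 + 3(170.4) = 511.2
Total out = 1299 + 302.8 + 170.4 + 511.2 = 2284 kmol.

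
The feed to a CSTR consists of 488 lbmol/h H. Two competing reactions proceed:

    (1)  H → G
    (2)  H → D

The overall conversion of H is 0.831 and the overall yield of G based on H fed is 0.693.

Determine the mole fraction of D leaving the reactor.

Yield of G: 1ξ₁ / 488 = 0.693 → ξ₁ = 338.2 lbmol/h.
Conversion of H: 1ξ₁ + 1ξ₂ = 0.831 × 488 = 405.5 → ξ₂ = 67.34 lbmol/h.
Outlet amounts (n = n₀ + Σ ν·ξ):
  H: 488 − 1(338.2) − 1(67.34) = 82.47
  G: 0 + 1(338.2) = 338.2
  D: 0 + 1(67.34) = 67.34
Total out = 488 lbmol/h; y_D = 67.34 / 488 = 0.138.

0.138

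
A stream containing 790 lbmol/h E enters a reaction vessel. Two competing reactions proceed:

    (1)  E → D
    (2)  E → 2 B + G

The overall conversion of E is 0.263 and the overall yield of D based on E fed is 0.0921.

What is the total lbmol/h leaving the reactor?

1060 lbmol/h

Yield of D: 1ξ₁ / 790 = 0.0921 → ξ₁ = 72.76 lbmol/h.
Conversion of E: 1ξ₁ + 1ξ₂ = 0.263 × 790 = 207.8 → ξ₂ = 135 lbmol/h.
Outlet amounts (n = n₀ + Σ ν·ξ):
  E: 790 − 1(72.76) − 1(135) = 582.2
  D: 0 + 1(72.76) = 72.76
  B: 0 + 2(135) = 270
  G: 0 + 1(135) = 135
Total out = 582.2 + 72.76 + 270 + 135 = 1060 lbmol/h.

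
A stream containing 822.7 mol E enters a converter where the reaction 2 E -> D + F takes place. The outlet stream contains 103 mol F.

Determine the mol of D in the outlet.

For F: n = n₀ + 1ξ → 103 = 0 + 1ξ, giving ξ = 103 mol.
Outlet amounts (n = n₀ + ν ξ):
  E: 822.7 − 2(103) = 616.7
  D: 0 + 1(103) = 103
  F: 0 + 1(103) = 103

103 mol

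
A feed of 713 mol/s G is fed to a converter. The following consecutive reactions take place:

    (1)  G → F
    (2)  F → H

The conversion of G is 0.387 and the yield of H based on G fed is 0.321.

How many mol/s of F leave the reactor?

47.1 mol/s

Conversion of G: G consumed = 1ξ₁ = 0.387 × 713 → ξ₁ = 275.9 mol/s.
Yield of H: 1ξ₂ / 713 = 0.321 → ξ₂ = 228.9 mol/s.
Outlet amounts (n = n₀ + Σ ν·ξ):
  G: 713 − 1(275.9) = 437.1
  F: 0 + 1(275.9) − 1(228.9) = 47.06
  H: 0 + 1(228.9) = 228.9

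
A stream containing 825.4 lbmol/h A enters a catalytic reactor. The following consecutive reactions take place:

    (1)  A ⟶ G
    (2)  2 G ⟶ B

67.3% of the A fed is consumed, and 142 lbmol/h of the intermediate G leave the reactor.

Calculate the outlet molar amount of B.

Conversion of A: A consumed = 1ξ₁ = 0.673 × 825.4 → ξ₁ = 555.5 lbmol/h.
G balance: n_G = 0 + 1ξ₁ − 2ξ₂ = 142 → ξ₂ = (1·555.5 − 142)/2 = 206.7 lbmol/h.
Outlet amounts (n = n₀ + Σ ν·ξ):
  A: 825.4 − 1(555.5) = 269.9
  G: 0 + 1(555.5) − 2(206.7) = 142
  B: 0 + 1(206.7) = 206.7

207 lbmol/h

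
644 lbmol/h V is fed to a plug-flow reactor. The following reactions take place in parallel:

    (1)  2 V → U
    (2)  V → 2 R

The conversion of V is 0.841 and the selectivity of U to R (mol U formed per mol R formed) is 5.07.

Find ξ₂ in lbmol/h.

ξ₂ = 25.5 lbmol/h

Conversion of V: V consumed = 0.841 × 644 = 541.6 lbmol/h = 2ξ₁ + 1ξ₂.
Selectivity: 1ξ₁ / (2ξ₂) = 5.07 → ξ₁ = 10.14 ξ₂.
Substitute: (2·10.14 + 1) ξ₂ = 541.6 → ξ₂ = 25.45 lbmol/h, ξ₁ = 258.1 lbmol/h.
Outlet amounts (n = n₀ + Σ ν·ξ):
  V: 644 − 2(258.1) − 1(25.45) = 102.4
  U: 0 + 1(258.1) = 258.1
  R: 0 + 2(25.45) = 50.9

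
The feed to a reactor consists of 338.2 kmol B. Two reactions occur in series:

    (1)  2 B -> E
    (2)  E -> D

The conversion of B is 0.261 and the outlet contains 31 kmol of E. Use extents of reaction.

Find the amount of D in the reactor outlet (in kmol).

13.1 kmol

Conversion of B: B consumed = 2ξ₁ = 0.261 × 338.2 → ξ₁ = 44.14 kmol.
E balance: n_E = 0 + 1ξ₁ − 1ξ₂ = 31 → ξ₂ = (1·44.14 − 31)/1 = 13.14 kmol.
Outlet amounts (n = n₀ + Σ ν·ξ):
  B: 338.2 − 2(44.14) = 249.9
  E: 0 + 1(44.14) − 1(13.14) = 31
  D: 0 + 1(13.14) = 13.14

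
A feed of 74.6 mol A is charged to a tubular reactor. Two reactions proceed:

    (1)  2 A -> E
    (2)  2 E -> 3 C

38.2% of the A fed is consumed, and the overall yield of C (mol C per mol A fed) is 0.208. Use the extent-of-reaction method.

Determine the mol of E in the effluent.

Conversion of A: A consumed = 2ξ₁ = 0.382 × 74.6 → ξ₁ = 14.25 mol.
Yield of C: 3ξ₂ / 74.6 = 0.208 → ξ₂ = 5.172 mol.
Outlet amounts (n = n₀ + Σ ν·ξ):
  A: 74.6 − 2(14.25) = 46.1
  E: 0 + 1(14.25) − 2(5.172) = 3.904
  C: 0 + 3(5.172) = 15.52

3.9 mol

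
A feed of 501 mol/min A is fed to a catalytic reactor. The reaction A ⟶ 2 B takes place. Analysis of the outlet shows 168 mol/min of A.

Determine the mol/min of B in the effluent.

666 mol/min

For A: n = n₀ − 1ξ → 168 = 501 − 1ξ, giving ξ = 333 mol/min.
Outlet amounts (n = n₀ + ν ξ):
  A: 501 − 1(333) = 168
  B: 0 + 2(333) = 666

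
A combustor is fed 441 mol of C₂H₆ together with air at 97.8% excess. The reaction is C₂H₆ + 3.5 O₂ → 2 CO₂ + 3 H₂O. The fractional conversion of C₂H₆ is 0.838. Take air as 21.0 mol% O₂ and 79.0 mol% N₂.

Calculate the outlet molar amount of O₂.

Stoichiometric O₂ = 3.5 × 441 = 1544 mol; O₂ fed = 1544 × 1.978 = 3053 mol.
N₂ fed = 3053 × 79/21 = 11490 mol.
Fuel reacted = 0.838 × 441 → ξ = 369.6 mol.
Outlet (n = n₀ + ν ξ):
  C₂H₆: 441 − 1(369.6) = 71.44
  O₂: 3053 − 3.5(369.6) = 1760
  N₂: 11490 (inert)
  CO₂: 0 + 2(369.6) = 739.1
  H₂O: 0 + 3(369.6) = 1109

1760 mol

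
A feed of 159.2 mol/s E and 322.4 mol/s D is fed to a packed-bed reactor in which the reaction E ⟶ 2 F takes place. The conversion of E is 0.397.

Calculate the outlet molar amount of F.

126 mol/s

E reacted = 0.397 × 159.2 = 63.2 mol/s; ν_E = −1, so ξ = 63.2/1 = 63.2 mol/s.
Outlet amounts (n = n₀ + ν ξ):
  E: 159.2 − 1(63.2) = 96
  F: 0 + 2(63.2) = 126.4
  D: 322.4 (inert)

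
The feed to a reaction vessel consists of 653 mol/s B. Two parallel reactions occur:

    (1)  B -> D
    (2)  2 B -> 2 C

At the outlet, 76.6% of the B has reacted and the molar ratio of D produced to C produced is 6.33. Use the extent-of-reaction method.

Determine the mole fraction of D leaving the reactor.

Conversion of B: B consumed = 0.766 × 653 = 500.2 mol/s = 1ξ₁ + 2ξ₂.
Selectivity: 1ξ₁ / (2ξ₂) = 6.33 → ξ₁ = 12.66 ξ₂.
Substitute: (1·12.66 + 2) ξ₂ = 500.2 → ξ₂ = 34.12 mol/s, ξ₁ = 432 mol/s.
Outlet amounts (n = n₀ + Σ ν·ξ):
  B: 653 − 1(432) − 2(34.12) = 152.8
  D: 0 + 1(432) = 432
  C: 0 + 2(34.12) = 68.24
Total out = 653 mol/s; y_D = 432 / 653 = 0.6615.

0.661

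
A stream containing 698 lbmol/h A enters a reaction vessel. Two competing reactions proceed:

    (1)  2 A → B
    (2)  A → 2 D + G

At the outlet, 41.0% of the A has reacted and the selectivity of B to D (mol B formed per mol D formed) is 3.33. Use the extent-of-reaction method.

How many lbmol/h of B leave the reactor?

133 lbmol/h

Conversion of A: A consumed = 0.41 × 698 = 286.2 lbmol/h = 2ξ₁ + 1ξ₂.
Selectivity: 1ξ₁ / (2ξ₂) = 3.33 → ξ₁ = 6.66 ξ₂.
Substitute: (2·6.66 + 1) ξ₂ = 286.2 → ξ₂ = 19.98 lbmol/h, ξ₁ = 133.1 lbmol/h.
Outlet amounts (n = n₀ + Σ ν·ξ):
  A: 698 − 2(133.1) − 1(19.98) = 411.8
  B: 0 + 1(133.1) = 133.1
  D: 0 + 2(19.98) = 39.97
  G: 0 + 1(19.98) = 19.98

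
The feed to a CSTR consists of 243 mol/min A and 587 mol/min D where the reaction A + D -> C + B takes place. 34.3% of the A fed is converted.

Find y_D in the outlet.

A reacted = 0.343 × 243 = 83.35 mol/min; ν_A = −1, so ξ = 83.35/1 = 83.35 mol/min.
Outlet amounts (n = n₀ + ν ξ):
  A: 243 − 1(83.35) = 159.7
  D: 587 − 1(83.35) = 503.7
  C: 0 + 1(83.35) = 83.35
  B: 0 + 1(83.35) = 83.35
Total out = 830 mol/min; y_D = 503.7 / 830 = 0.6068.

0.607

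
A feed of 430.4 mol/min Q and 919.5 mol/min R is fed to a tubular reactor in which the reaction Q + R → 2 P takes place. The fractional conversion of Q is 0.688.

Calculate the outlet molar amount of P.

Q reacted = 0.688 × 430.4 = 296.1 mol/min; ν_Q = −1, so ξ = 296.1/1 = 296.1 mol/min.
Outlet amounts (n = n₀ + ν ξ):
  Q: 430.4 − 1(296.1) = 134.3
  R: 919.5 − 1(296.1) = 623.4
  P: 0 + 2(296.1) = 592.2

592 mol/min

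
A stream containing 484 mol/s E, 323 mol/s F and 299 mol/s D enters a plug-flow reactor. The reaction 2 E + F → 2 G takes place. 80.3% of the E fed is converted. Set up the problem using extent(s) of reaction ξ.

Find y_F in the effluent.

0.141

E reacted = 0.803 × 484 = 388.7 mol/s; ν_E = −2, so ξ = 388.7/2 = 194.3 mol/s.
Outlet amounts (n = n₀ + ν ξ):
  E: 484 − 2(194.3) = 95.35
  F: 323 − 1(194.3) = 128.7
  G: 0 + 2(194.3) = 388.7
  D: 299 (inert)
Total out = 911.7 mol/s; y_F = 128.7 / 911.7 = 0.1411.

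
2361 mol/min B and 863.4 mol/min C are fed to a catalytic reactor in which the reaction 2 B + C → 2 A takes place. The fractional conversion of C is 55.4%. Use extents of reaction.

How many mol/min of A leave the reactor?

C reacted = 0.554 × 863.4 = 478.3 mol/min; ν_C = −1, so ξ = 478.3/1 = 478.3 mol/min.
Outlet amounts (n = n₀ + ν ξ):
  B: 2361 − 2(478.3) = 1404
  C: 863.4 − 1(478.3) = 385.1
  A: 0 + 2(478.3) = 956.6

957 mol/min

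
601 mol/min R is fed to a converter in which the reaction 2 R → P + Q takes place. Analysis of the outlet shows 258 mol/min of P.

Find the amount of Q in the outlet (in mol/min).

258 mol/min

For P: n = n₀ + 1ξ → 258 = 0 + 1ξ, giving ξ = 258 mol/min.
Outlet amounts (n = n₀ + ν ξ):
  R: 601 − 2(258) = 85
  P: 0 + 1(258) = 258
  Q: 0 + 1(258) = 258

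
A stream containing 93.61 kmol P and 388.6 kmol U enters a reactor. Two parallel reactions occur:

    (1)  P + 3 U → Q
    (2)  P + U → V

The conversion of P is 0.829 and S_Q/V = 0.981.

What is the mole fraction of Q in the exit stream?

0.117

Conversion of P: P consumed = 0.829 × 93.61 = 77.6 kmol = 1ξ₁ + 1ξ₂.
Selectivity: 1ξ₁ / (1ξ₂) = 0.981 → ξ₁ = 0.981 ξ₂.
Substitute: (1·0.981 + 1) ξ₂ = 77.6 → ξ₂ = 39.17 kmol, ξ₁ = 38.43 kmol.
Outlet amounts (n = n₀ + Σ ν·ξ):
  P: 93.61 − 1(38.43) − 1(39.17) = 16.01
  U: 388.6 − 3(38.43) − 1(39.17) = 234.1
  Q: 0 + 1(38.43) = 38.43
  V: 0 + 1(39.17) = 39.17
Total out = 327.7 kmol; y_Q = 38.43 / 327.7 = 0.1173.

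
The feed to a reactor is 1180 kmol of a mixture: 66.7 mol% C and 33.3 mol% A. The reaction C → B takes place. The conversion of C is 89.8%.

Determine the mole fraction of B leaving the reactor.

C reacted = 0.898 × 787.1 = 706.8 kmol; ν_C = −1, so ξ = 706.8/1 = 706.8 kmol.
Outlet amounts (n = n₀ + ν ξ):
  C: 787.1 − 1(706.8) = 80.28
  B: 0 + 1(706.8) = 706.8
  A: 392.9 (inert)
Total out = 1180 kmol; y_B = 706.8 / 1180 = 0.599.

0.599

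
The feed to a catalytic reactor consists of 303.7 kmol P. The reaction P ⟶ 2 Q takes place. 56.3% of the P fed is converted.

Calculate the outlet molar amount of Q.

P reacted = 0.563 × 303.7 = 171 kmol; ν_P = −1, so ξ = 171/1 = 171 kmol.
Outlet amounts (n = n₀ + ν ξ):
  P: 303.7 − 1(171) = 132.7
  Q: 0 + 2(171) = 342

342 kmol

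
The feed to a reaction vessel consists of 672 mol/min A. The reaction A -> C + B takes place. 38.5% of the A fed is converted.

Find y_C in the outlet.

0.278

A reacted = 0.385 × 672 = 258.7 mol/min; ν_A = −1, so ξ = 258.7/1 = 258.7 mol/min.
Outlet amounts (n = n₀ + ν ξ):
  A: 672 − 1(258.7) = 413.3
  C: 0 + 1(258.7) = 258.7
  B: 0 + 1(258.7) = 258.7
Total out = 930.7 mol/min; y_C = 258.7 / 930.7 = 0.278.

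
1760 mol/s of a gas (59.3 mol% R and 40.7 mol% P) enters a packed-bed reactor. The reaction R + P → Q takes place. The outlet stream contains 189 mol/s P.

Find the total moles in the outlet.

For P: n = n₀ − 1ξ → 189 = 716.3 − 1ξ, giving ξ = 527.3 mol/s.
Outlet amounts (n = n₀ + ν ξ):
  R: 1044 − 1(527.3) = 516.4
  P: 716.3 − 1(527.3) = 189
  Q: 0 + 1(527.3) = 527.3
Total out = 516.4 + 189 + 527.3 = 1233 mol/s.

1230 mol/s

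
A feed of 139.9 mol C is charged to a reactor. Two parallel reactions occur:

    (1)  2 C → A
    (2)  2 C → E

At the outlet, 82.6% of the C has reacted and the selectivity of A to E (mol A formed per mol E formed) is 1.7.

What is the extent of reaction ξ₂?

Conversion of C: C consumed = 0.826 × 139.9 = 115.6 mol = 2ξ₁ + 2ξ₂.
Selectivity: 1ξ₁ / (1ξ₂) = 1.7 → ξ₁ = 1.7 ξ₂.
Substitute: (2·1.7 + 2) ξ₂ = 115.6 → ξ₂ = 21.4 mol, ξ₁ = 36.38 mol.
Outlet amounts (n = n₀ + Σ ν·ξ):
  C: 139.9 − 2(36.38) − 2(21.4) = 24.34
  A: 0 + 1(36.38) = 36.38
  E: 0 + 1(21.4) = 21.4

ξ₂ = 21.4 mol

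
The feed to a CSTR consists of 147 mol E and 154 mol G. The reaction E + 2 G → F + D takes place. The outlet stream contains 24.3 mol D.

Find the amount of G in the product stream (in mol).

For D: n = n₀ + 1ξ → 24.3 = 0 + 1ξ, giving ξ = 24.3 mol.
Outlet amounts (n = n₀ + ν ξ):
  E: 147 − 1(24.3) = 122.7
  G: 154 − 2(24.3) = 105.4
  F: 0 + 1(24.3) = 24.3
  D: 0 + 1(24.3) = 24.3

105 mol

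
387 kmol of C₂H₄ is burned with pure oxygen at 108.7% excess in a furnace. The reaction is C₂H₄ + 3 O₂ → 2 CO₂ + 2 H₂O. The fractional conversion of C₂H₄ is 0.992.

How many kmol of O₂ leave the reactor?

Stoichiometric O₂ = 3 × 387 = 1161 kmol; O₂ fed = 1161 × 2.087 = 2423 kmol.
Fuel reacted = 0.992 × 387 → ξ = 383.9 kmol.
Outlet (n = n₀ + ν ξ):
  C₂H₄: 387 − 1(383.9) = 3.096
  O₂: 2423 − 3(383.9) = 1271
  CO₂: 0 + 2(383.9) = 767.8
  H₂O: 0 + 2(383.9) = 767.8

1270 kmol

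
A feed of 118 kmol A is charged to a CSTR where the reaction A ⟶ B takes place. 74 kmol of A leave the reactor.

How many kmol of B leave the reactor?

44 kmol

For A: n = n₀ − 1ξ → 74 = 118 − 1ξ, giving ξ = 44 kmol.
Outlet amounts (n = n₀ + ν ξ):
  A: 118 − 1(44) = 74
  B: 0 + 1(44) = 44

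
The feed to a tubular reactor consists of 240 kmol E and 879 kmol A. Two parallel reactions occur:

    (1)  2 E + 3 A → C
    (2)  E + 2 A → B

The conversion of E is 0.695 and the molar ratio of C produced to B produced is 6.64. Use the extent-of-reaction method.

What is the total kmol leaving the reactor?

Conversion of E: E consumed = 0.695 × 240 = 166.8 kmol = 2ξ₁ + 1ξ₂.
Selectivity: 1ξ₁ / (1ξ₂) = 6.64 → ξ₁ = 6.64 ξ₂.
Substitute: (2·6.64 + 1) ξ₂ = 166.8 → ξ₂ = 11.68 kmol, ξ₁ = 77.56 kmol.
Outlet amounts (n = n₀ + Σ ν·ξ):
  E: 240 − 2(77.56) − 1(11.68) = 73.2
  A: 879 − 3(77.56) − 2(11.68) = 623
  C: 0 + 1(77.56) = 77.56
  B: 0 + 1(11.68) = 11.68
Total out = 73.2 + 623 + 77.56 + 11.68 = 785.4 kmol.

785 kmol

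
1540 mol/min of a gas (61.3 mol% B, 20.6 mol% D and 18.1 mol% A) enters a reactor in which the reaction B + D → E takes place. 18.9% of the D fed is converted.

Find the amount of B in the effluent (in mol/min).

D reacted = 0.189 × 317.2 = 59.96 mol/min; ν_D = −1, so ξ = 59.96/1 = 59.96 mol/min.
Outlet amounts (n = n₀ + ν ξ):
  B: 944 − 1(59.96) = 884.1
  D: 317.2 − 1(59.96) = 257.3
  E: 0 + 1(59.96) = 59.96
  A: 278.7 (inert)

884 mol/min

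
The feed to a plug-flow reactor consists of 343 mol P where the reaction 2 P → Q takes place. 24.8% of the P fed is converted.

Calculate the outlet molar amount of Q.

P reacted = 0.248 × 343 = 85.06 mol; ν_P = −2, so ξ = 85.06/2 = 42.53 mol.
Outlet amounts (n = n₀ + ν ξ):
  P: 343 − 2(42.53) = 257.9
  Q: 0 + 1(42.53) = 42.53

42.5 mol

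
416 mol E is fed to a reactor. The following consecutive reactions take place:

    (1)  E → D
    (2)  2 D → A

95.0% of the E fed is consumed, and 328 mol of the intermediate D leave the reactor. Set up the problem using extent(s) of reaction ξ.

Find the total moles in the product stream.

382 mol

Conversion of E: E consumed = 1ξ₁ = 0.95 × 416 → ξ₁ = 395.2 mol.
D balance: n_D = 0 + 1ξ₁ − 2ξ₂ = 328 → ξ₂ = (1·395.2 − 328)/2 = 33.6 mol.
Outlet amounts (n = n₀ + Σ ν·ξ):
  E: 416 − 1(395.2) = 20.8
  D: 0 + 1(395.2) − 2(33.6) = 328
  A: 0 + 1(33.6) = 33.6
Total out = 20.8 + 328 + 33.6 = 382.4 mol.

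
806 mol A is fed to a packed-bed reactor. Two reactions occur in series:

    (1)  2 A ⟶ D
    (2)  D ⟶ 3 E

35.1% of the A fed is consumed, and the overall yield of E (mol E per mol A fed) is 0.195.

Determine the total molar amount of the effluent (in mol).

769 mol

Conversion of A: A consumed = 2ξ₁ = 0.351 × 806 → ξ₁ = 141.5 mol.
Yield of E: 3ξ₂ / 806 = 0.195 → ξ₂ = 52.39 mol.
Outlet amounts (n = n₀ + Σ ν·ξ):
  A: 806 − 2(141.5) = 523.1
  D: 0 + 1(141.5) − 1(52.39) = 89.06
  E: 0 + 3(52.39) = 157.2
Total out = 523.1 + 89.06 + 157.2 = 769.3 mol.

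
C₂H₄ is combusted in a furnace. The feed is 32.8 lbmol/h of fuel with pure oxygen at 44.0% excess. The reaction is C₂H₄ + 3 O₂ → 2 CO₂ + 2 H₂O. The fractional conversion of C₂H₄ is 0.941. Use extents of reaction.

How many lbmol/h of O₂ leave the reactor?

49.1 lbmol/h

Stoichiometric O₂ = 3 × 32.8 = 98.4 lbmol/h; O₂ fed = 98.4 × 1.440 = 141.7 lbmol/h.
Fuel reacted = 0.941 × 32.8 → ξ = 30.86 lbmol/h.
Outlet (n = n₀ + ν ξ):
  C₂H₄: 32.8 − 1(30.86) = 1.935
  O₂: 141.7 − 3(30.86) = 49.1
  CO₂: 0 + 2(30.86) = 61.73
  H₂O: 0 + 2(30.86) = 61.73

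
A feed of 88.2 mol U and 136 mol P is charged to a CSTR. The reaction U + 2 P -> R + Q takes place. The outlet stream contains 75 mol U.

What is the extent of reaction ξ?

ξ = 13.2 mol

For U: n = n₀ − 1ξ → 75 = 88.2 − 1ξ, giving ξ = 13.2 mol.
Outlet amounts (n = n₀ + ν ξ):
  U: 88.2 − 1(13.2) = 75
  P: 136 − 2(13.2) = 109.6
  R: 0 + 1(13.2) = 13.2
  Q: 0 + 1(13.2) = 13.2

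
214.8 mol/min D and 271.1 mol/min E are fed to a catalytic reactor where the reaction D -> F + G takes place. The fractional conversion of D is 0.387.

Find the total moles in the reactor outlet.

569 mol/min

D reacted = 0.387 × 214.8 = 83.13 mol/min; ν_D = −1, so ξ = 83.13/1 = 83.13 mol/min.
Outlet amounts (n = n₀ + ν ξ):
  D: 214.8 − 1(83.13) = 131.7
  F: 0 + 1(83.13) = 83.13
  G: 0 + 1(83.13) = 83.13
  E: 271.1 (inert)
Total out = 131.7 + 83.13 + 83.13 + 271.1 = 569 mol/min.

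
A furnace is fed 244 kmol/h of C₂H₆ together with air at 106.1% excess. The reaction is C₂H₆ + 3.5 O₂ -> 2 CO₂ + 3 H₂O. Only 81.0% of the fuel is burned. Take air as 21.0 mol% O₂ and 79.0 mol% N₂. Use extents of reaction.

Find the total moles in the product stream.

8720 kmol/h

Stoichiometric O₂ = 3.5 × 244 = 854 kmol/h; O₂ fed = 854 × 2.061 = 1760 kmol/h.
N₂ fed = 1760 × 79/21 = 6621 kmol/h.
Fuel reacted = 0.81 × 244 → ξ = 197.6 kmol/h.
Outlet (n = n₀ + ν ξ):
  C₂H₆: 244 − 1(197.6) = 46.36
  O₂: 1760 − 3.5(197.6) = 1068
  N₂: 6621 (inert)
  CO₂: 0 + 2(197.6) = 395.3
  H₂O: 0 + 3(197.6) = 592.9
Total out = 46.36 + 1068 + 6621 + 395.3 + 592.9 = 8724 kmol/h.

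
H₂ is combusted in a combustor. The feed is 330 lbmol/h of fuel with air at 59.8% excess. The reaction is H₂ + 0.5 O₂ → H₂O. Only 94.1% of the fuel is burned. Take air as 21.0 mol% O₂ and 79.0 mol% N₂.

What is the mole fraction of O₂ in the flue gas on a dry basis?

0.0968

Stoichiometric O₂ = 0.5 × 330 = 165 lbmol/h; O₂ fed = 165 × 1.598 = 263.7 lbmol/h.
N₂ fed = 263.7 × 79/21 = 991.9 lbmol/h.
Fuel reacted = 0.941 × 330 → ξ = 310.5 lbmol/h.
Outlet (n = n₀ + ν ξ):
  H₂: 330 − 1(310.5) = 19.47
  O₂: 263.7 − 0.5(310.5) = 108.4
  N₂: 991.9 (inert)
  H₂O: 0 + 1(310.5) = 310.5
Dry total = 1120 lbmol/h; y_O₂ (dry) = 108.4 / 1120 = 0.09681.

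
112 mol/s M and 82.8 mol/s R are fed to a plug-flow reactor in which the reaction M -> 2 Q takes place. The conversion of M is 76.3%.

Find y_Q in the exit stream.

M reacted = 0.763 × 112 = 85.46 mol/s; ν_M = −1, so ξ = 85.46/1 = 85.46 mol/s.
Outlet amounts (n = n₀ + ν ξ):
  M: 112 − 1(85.46) = 26.54
  Q: 0 + 2(85.46) = 170.9
  R: 82.8 (inert)
Total out = 280.3 mol/s; y_Q = 170.9 / 280.3 = 0.6098.

0.61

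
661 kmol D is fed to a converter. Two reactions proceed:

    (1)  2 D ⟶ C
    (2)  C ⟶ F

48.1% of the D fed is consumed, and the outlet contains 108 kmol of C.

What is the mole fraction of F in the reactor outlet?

Conversion of D: D consumed = 2ξ₁ = 0.481 × 661 → ξ₁ = 159 kmol.
C balance: n_C = 0 + 1ξ₁ − 1ξ₂ = 108 → ξ₂ = (1·159 − 108)/1 = 50.97 kmol.
Outlet amounts (n = n₀ + Σ ν·ξ):
  D: 661 − 2(159) = 343.1
  C: 0 + 1(159) − 1(50.97) = 108
  F: 0 + 1(50.97) = 50.97
Total out = 502 kmol; y_F = 50.97 / 502 = 0.1015.

0.102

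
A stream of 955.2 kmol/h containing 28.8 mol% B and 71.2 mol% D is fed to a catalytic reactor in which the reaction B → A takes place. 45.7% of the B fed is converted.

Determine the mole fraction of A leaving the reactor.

B reacted = 0.457 × 275.1 = 125.7 kmol/h; ν_B = −1, so ξ = 125.7/1 = 125.7 kmol/h.
Outlet amounts (n = n₀ + ν ξ):
  B: 275.1 − 1(125.7) = 149.4
  A: 0 + 1(125.7) = 125.7
  D: 680.1 (inert)
Total out = 955.2 kmol/h; y_A = 125.7 / 955.2 = 0.1316.

0.132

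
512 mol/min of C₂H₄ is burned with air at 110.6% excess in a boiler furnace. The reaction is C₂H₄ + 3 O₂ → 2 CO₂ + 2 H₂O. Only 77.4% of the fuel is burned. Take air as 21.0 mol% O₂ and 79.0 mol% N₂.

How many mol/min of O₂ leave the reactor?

Stoichiometric O₂ = 3 × 512 = 1536 mol/min; O₂ fed = 1536 × 2.106 = 3235 mol/min.
N₂ fed = 3235 × 79/21 = 12170 mol/min.
Fuel reacted = 0.774 × 512 → ξ = 396.3 mol/min.
Outlet (n = n₀ + ν ξ):
  C₂H₄: 512 − 1(396.3) = 115.7
  O₂: 3235 − 3(396.3) = 2046
  N₂: 12170 (inert)
  CO₂: 0 + 2(396.3) = 792.6
  H₂O: 0 + 2(396.3) = 792.6

2050 mol/min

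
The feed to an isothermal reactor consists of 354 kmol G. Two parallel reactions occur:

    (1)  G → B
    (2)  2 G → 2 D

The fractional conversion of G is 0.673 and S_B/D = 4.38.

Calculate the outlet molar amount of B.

194 kmol

Conversion of G: G consumed = 0.673 × 354 = 238.2 kmol = 1ξ₁ + 2ξ₂.
Selectivity: 1ξ₁ / (2ξ₂) = 4.38 → ξ₁ = 8.76 ξ₂.
Substitute: (1·8.76 + 2) ξ₂ = 238.2 → ξ₂ = 22.14 kmol, ξ₁ = 194 kmol.
Outlet amounts (n = n₀ + Σ ν·ξ):
  G: 354 − 1(194) − 2(22.14) = 115.8
  B: 0 + 1(194) = 194
  D: 0 + 2(22.14) = 44.28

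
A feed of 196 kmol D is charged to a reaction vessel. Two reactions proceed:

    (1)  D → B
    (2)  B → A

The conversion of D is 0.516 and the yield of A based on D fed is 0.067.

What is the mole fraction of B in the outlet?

0.449

Conversion of D: D consumed = 1ξ₁ = 0.516 × 196 → ξ₁ = 101.1 kmol.
Yield of A: 1ξ₂ / 196 = 0.067 → ξ₂ = 13.13 kmol.
Outlet amounts (n = n₀ + Σ ν·ξ):
  D: 196 − 1(101.1) = 94.86
  B: 0 + 1(101.1) − 1(13.13) = 88
  A: 0 + 1(13.13) = 13.13
Total out = 196 kmol; y_B = 88 / 196 = 0.449.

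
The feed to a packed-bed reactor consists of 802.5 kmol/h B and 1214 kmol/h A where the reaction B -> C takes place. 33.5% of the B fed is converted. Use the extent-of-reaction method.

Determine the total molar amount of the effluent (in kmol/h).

B reacted = 0.335 × 802.5 = 268.8 kmol/h; ν_B = −1, so ξ = 268.8/1 = 268.8 kmol/h.
Outlet amounts (n = n₀ + ν ξ):
  B: 802.5 − 1(268.8) = 533.7
  C: 0 + 1(268.8) = 268.8
  A: 1214 (inert)
Total out = 533.7 + 268.8 + 1214 = 2016 kmol/h.

2020 kmol/h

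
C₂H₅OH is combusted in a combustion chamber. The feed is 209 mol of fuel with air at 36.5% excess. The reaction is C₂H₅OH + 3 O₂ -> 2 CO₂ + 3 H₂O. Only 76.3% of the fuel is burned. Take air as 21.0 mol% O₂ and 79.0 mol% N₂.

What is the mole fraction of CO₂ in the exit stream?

0.0718

Stoichiometric O₂ = 3 × 209 = 627 mol; O₂ fed = 627 × 1.365 = 855.9 mol.
N₂ fed = 855.9 × 79/21 = 3220 mol.
Fuel reacted = 0.763 × 209 → ξ = 159.5 mol.
Outlet (n = n₀ + ν ξ):
  C₂H₅OH: 209 − 1(159.5) = 49.53
  O₂: 855.9 − 3(159.5) = 377.5
  N₂: 3220 (inert)
  CO₂: 0 + 2(159.5) = 318.9
  H₂O: 0 + 3(159.5) = 478.4
Total out = 4444 mol; y_CO₂ = 318.9 / 4444 = 0.07177.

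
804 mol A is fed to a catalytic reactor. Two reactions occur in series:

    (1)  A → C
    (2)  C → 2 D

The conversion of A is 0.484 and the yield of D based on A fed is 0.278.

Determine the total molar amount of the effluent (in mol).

Conversion of A: A consumed = 1ξ₁ = 0.484 × 804 → ξ₁ = 389.1 mol.
Yield of D: 2ξ₂ / 804 = 0.278 → ξ₂ = 111.8 mol.
Outlet amounts (n = n₀ + Σ ν·ξ):
  A: 804 − 1(389.1) = 414.9
  C: 0 + 1(389.1) − 1(111.8) = 277.4
  D: 0 + 2(111.8) = 223.5
Total out = 414.9 + 277.4 + 223.5 = 915.8 mol.

916 mol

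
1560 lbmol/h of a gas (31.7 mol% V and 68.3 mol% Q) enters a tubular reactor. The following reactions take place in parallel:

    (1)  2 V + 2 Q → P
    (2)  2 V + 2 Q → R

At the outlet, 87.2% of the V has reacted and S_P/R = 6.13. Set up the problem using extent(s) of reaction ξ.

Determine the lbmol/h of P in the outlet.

Conversion of V: V consumed = 0.872 × 494.5 = 431.2 lbmol/h = 2ξ₁ + 2ξ₂.
Selectivity: 1ξ₁ / (1ξ₂) = 6.13 → ξ₁ = 6.13 ξ₂.
Substitute: (2·6.13 + 2) ξ₂ = 431.2 → ξ₂ = 30.24 lbmol/h, ξ₁ = 185.4 lbmol/h.
Outlet amounts (n = n₀ + Σ ν·ξ):
  V: 494.5 − 2(185.4) − 2(30.24) = 63.3
  Q: 1065 − 2(185.4) − 2(30.24) = 634.3
  P: 0 + 1(185.4) = 185.4
  R: 0 + 1(30.24) = 30.24

185 lbmol/h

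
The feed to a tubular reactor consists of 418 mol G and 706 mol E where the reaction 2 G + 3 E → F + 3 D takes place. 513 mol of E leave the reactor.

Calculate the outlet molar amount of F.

64.3 mol

For E: n = n₀ − 3ξ → 513 = 706 − 3ξ, giving ξ = 64.33 mol.
Outlet amounts (n = n₀ + ν ξ):
  G: 418 − 2(64.33) = 289.3
  E: 706 − 3(64.33) = 513
  F: 0 + 1(64.33) = 64.33
  D: 0 + 3(64.33) = 193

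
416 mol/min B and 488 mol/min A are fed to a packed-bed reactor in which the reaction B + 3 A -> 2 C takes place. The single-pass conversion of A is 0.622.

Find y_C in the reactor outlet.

0.288

A reacted = 0.622 × 488 = 303.5 mol/min; ν_A = −3, so ξ = 303.5/3 = 101.2 mol/min.
Outlet amounts (n = n₀ + ν ξ):
  B: 416 − 1(101.2) = 314.8
  A: 488 − 3(101.2) = 184.5
  C: 0 + 2(101.2) = 202.4
Total out = 701.6 mol/min; y_C = 202.4 / 701.6 = 0.2884.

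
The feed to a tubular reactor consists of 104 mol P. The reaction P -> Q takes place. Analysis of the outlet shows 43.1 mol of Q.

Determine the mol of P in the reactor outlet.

For Q: n = n₀ + 1ξ → 43.1 = 0 + 1ξ, giving ξ = 43.1 mol.
Outlet amounts (n = n₀ + ν ξ):
  P: 104 − 1(43.1) = 60.9
  Q: 0 + 1(43.1) = 43.1

60.9 mol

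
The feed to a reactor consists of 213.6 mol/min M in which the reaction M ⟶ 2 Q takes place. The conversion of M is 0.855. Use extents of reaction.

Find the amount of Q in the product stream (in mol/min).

M reacted = 0.855 × 213.6 = 182.6 mol/min; ν_M = −1, so ξ = 182.6/1 = 182.6 mol/min.
Outlet amounts (n = n₀ + ν ξ):
  M: 213.6 − 1(182.6) = 30.97
  Q: 0 + 2(182.6) = 365.3

365 mol/min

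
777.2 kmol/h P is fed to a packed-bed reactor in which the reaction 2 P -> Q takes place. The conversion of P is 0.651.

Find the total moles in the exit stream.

524 kmol/h

P reacted = 0.651 × 777.2 = 506 kmol/h; ν_P = −2, so ξ = 506/2 = 253 kmol/h.
Outlet amounts (n = n₀ + ν ξ):
  P: 777.2 − 2(253) = 271.2
  Q: 0 + 1(253) = 253
Total out = 271.2 + 253 = 524.2 kmol/h.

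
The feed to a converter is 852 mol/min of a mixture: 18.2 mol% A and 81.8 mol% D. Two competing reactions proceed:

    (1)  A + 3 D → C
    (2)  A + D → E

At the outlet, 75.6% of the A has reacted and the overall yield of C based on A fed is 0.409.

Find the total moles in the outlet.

608 mol/min

Yield of C: 1ξ₁ / 155.1 = 0.409 → ξ₁ = 63.42 mol/min.
Conversion of A: 1ξ₁ + 1ξ₂ = 0.756 × 155.1 = 117.2 → ξ₂ = 53.81 mol/min.
Outlet amounts (n = n₀ + Σ ν·ξ):
  A: 155.1 − 1(63.42) − 1(53.81) = 37.84
  D: 696.9 − 3(63.42) − 1(53.81) = 452.9
  C: 0 + 1(63.42) = 63.42
  E: 0 + 1(53.81) = 53.81
Total out = 37.84 + 452.9 + 63.42 + 53.81 = 607.9 mol/min.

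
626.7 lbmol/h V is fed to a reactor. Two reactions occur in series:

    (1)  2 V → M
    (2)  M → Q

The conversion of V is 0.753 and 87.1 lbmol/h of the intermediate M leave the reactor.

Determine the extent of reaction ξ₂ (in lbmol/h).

ξ₂ = 149 lbmol/h

Conversion of V: V consumed = 2ξ₁ = 0.753 × 626.7 → ξ₁ = 236 lbmol/h.
M balance: n_M = 0 + 1ξ₁ − 1ξ₂ = 87.1 → ξ₂ = (1·236 − 87.1)/1 = 148.9 lbmol/h.
Outlet amounts (n = n₀ + Σ ν·ξ):
  V: 626.7 − 2(236) = 154.8
  M: 0 + 1(236) − 1(148.9) = 87.1
  Q: 0 + 1(148.9) = 148.9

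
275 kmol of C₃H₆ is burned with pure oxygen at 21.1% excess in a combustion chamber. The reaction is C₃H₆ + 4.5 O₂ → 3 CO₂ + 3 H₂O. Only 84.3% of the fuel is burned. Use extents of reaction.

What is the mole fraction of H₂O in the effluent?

Stoichiometric O₂ = 4.5 × 275 = 1238 kmol; O₂ fed = 1238 × 1.211 = 1499 kmol.
Fuel reacted = 0.843 × 275 → ξ = 231.8 kmol.
Outlet (n = n₀ + ν ξ):
  C₃H₆: 275 − 1(231.8) = 43.18
  O₂: 1499 − 4.5(231.8) = 455.4
  CO₂: 0 + 3(231.8) = 695.5
  H₂O: 0 + 3(231.8) = 695.5
Total out = 1890 kmol; y_H₂O = 695.5 / 1890 = 0.3681.

0.368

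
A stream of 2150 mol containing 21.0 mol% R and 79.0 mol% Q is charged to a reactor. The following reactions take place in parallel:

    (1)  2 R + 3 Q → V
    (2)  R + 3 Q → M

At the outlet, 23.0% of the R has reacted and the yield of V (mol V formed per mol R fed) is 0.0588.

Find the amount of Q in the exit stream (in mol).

Yield of V: 1ξ₁ / 451.5 = 0.0588 → ξ₁ = 26.55 mol.
Conversion of R: 2ξ₁ + 1ξ₂ = 0.23 × 451.5 = 103.8 → ξ₂ = 50.75 mol.
Outlet amounts (n = n₀ + Σ ν·ξ):
  R: 451.5 − 2(26.55) − 1(50.75) = 347.7
  Q: 1698 − 3(26.55) − 3(50.75) = 1467
  V: 0 + 1(26.55) = 26.55
  M: 0 + 1(50.75) = 50.75

1470 mol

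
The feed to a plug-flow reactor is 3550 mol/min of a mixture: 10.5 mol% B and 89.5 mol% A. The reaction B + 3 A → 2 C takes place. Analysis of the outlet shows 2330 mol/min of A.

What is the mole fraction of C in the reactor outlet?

0.189

For A: n = n₀ − 3ξ → 2330 = 3177 − 3ξ, giving ξ = 282.4 mol/min.
Outlet amounts (n = n₀ + ν ξ):
  B: 372.8 − 1(282.4) = 90.33
  A: 3177 − 3(282.4) = 2330
  C: 0 + 2(282.4) = 564.8
Total out = 2985 mol/min; y_C = 564.8 / 2985 = 0.1892.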